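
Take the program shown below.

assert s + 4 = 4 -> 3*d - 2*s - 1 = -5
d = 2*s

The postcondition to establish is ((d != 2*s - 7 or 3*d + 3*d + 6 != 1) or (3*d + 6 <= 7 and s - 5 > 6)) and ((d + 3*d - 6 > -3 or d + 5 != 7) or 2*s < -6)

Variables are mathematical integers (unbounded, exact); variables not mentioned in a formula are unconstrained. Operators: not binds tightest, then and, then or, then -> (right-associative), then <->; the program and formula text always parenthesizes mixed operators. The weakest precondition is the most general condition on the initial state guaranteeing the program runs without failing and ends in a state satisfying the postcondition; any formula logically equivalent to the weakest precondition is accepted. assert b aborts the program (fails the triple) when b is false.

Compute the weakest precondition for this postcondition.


Working backward. After the program, the postcondition ((d != 2*s - 7 or 3*d + 3*d + 6 != 1) or (3*d + 6 <= 7 and s - 5 > 6)) and ((d + 3*d - 6 > -3 or d + 5 != 7) or 2*s < -6) must hold; in canonical form it is (d != 2*s - 7 or 6*d != -5 or (3*d <= 1 and s > 11)) and (4*d > 3 or d != 2 or 2*s < -6).
Before d := 2*s: 8*s > 3 or 2*s != 2 or 2*s < -6
Before assert s + 4 = 4 -> 3*d - 2*s - 1 = -5: (s = 0 -> 3*d = 2*s - 4) and (8*s > 3 or 2*s != 2 or 2*s < -6)
Answer: WP = (s = 0 -> 3*d = 2*s - 4) and (8*s > 3 or 2*s != 2 or 2*s < -6)


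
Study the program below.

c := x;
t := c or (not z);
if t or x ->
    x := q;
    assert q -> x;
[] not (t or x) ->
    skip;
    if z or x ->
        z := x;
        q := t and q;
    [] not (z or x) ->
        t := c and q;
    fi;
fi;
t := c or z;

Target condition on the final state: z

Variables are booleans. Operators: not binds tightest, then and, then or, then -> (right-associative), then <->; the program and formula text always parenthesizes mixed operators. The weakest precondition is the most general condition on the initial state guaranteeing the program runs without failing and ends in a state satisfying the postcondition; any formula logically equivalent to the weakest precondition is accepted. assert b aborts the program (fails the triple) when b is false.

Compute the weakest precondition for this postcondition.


Working backward. After the program, z must hold.
Before t := c or z: z
Then branch requires z; else branch requires ((z or x) -> x) and ((not (z or x)) -> z).
Before the if: ((t or x) -> z) and ((not (t or x)) -> (((z or x) -> x) and ((not (z or x)) -> z)))
Before t := c or (not z): ((c or (not z) or x) -> z) and ((not (c or (not z) or x)) -> (((z or x) -> x) and ((not (z or x)) -> z)))
Before c := x: ((x or (not z)) -> z) and ((not (x or (not z))) -> (((z or x) -> x) and ((not (z or x)) -> z)))
Answer: WP = ((x or (not z)) -> z) and ((not (x or (not z))) -> (((z or x) -> x) and ((not (z or x)) -> z)))


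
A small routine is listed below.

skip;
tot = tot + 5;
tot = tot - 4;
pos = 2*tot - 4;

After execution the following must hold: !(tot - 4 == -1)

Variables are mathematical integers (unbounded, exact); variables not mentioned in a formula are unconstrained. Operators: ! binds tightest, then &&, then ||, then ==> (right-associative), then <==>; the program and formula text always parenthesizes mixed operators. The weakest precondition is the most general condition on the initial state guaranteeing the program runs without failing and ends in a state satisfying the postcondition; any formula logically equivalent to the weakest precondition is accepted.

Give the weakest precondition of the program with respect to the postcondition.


Working backward. After the program, the postcondition !(tot - 4 == -1) must hold; in canonical form it is !(tot == 3).
Before pos := 2*tot - 4: !(tot == 3)
Before tot := tot - 4: !(tot == 7)
Before tot := tot + 5: !(tot == 2)
Before skip: !(tot == 2)
Answer: WP = !(tot == 2)


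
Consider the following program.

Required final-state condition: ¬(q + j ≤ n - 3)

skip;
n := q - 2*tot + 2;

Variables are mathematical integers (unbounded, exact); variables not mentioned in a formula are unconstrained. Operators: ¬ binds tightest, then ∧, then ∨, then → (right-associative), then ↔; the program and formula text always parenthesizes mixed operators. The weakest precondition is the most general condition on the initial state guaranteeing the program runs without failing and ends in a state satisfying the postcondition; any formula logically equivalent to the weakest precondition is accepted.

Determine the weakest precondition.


Working backward. After the program, the postcondition ¬(q + j ≤ n - 3) must hold; in canonical form it is ¬(j + q ≤ n - 3).
Before n := q - 2*tot + 2: ¬(j + 2*tot ≤ -1)
Before skip: ¬(j + 2*tot ≤ -1)
Answer: WP = ¬(j + 2*tot ≤ -1)


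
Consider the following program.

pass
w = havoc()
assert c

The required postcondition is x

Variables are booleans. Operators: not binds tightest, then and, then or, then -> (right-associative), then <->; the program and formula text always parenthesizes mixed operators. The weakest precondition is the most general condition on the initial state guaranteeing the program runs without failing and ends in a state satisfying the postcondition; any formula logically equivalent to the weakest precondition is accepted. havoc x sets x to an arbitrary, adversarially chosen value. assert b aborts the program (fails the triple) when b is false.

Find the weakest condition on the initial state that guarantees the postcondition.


Working backward. After the program, x must hold.
Before assert c: c and x
Before havoc w: c and x
Before skip: c and x
Answer: WP = c and x


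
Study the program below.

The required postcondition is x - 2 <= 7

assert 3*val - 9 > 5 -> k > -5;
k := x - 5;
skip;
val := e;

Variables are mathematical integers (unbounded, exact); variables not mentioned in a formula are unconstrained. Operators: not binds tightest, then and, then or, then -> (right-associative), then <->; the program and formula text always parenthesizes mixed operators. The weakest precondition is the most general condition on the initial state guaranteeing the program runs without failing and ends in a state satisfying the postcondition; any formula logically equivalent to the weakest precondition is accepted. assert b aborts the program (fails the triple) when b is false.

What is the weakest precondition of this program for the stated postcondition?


Working backward. After the program, the postcondition x - 2 <= 7 must hold; in canonical form it is x <= 9.
Before val := e: x <= 9
Before skip: x <= 9
Before k := x - 5: x <= 9
Before assert 3*val - 9 > 5 -> k > -5: (3*val > 14 -> k > -5) and x <= 9
Answer: WP = (3*val > 14 -> k > -5) and x <= 9


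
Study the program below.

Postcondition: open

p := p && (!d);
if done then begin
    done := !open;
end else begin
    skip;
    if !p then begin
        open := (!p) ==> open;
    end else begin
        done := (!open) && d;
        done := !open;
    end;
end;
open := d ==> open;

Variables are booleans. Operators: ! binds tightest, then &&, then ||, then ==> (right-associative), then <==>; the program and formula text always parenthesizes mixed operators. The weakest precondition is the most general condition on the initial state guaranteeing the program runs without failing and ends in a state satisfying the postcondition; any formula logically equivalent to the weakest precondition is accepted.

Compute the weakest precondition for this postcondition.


Working backward. After the program, open must hold.
Before open := d ==> open: d ==> open
Then branch requires d ==> open; else branch requires ((!p) ==> (d ==> ((!p) ==> open))) && (p ==> (d ==> open)).
Before the if: (done ==> (d ==> open)) && ((!done) ==> (((!p) ==> (d ==> ((!p) ==> open))) && (p ==> (d ==> open))))
Before p := p && (!d): (done ==> (d ==> open)) && ((!done) ==> (((!(p && (!d))) ==> (d ==> ((!(p && (!d))) ==> open))) && ((p && (!d)) ==> (d ==> open))))
Answer: WP = (done ==> (d ==> open)) && ((!done) ==> (((!(p && (!d))) ==> (d ==> ((!(p && (!d))) ==> open))) && ((p && (!d)) ==> (d ==> open))))


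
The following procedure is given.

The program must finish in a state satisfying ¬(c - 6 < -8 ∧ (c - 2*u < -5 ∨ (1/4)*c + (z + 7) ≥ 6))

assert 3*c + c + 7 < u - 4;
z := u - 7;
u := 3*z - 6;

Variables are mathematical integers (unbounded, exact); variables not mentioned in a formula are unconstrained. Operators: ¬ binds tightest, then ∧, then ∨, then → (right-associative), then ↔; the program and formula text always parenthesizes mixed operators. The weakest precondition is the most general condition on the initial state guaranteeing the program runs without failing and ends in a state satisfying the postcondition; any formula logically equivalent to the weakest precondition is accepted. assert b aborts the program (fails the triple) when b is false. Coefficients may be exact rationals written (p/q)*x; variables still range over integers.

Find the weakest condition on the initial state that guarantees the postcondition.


Working backward. After the program, the postcondition ¬(c - 6 < -8 ∧ (c - 2*u < -5 ∨ (1/4)*c + (z + 7) ≥ 6)) must hold; in canonical form it is ¬(c < -2 ∧ (c < 2*u - 5 ∨ (1/4)*c + z ≥ -1)).
Before u := 3*z - 6: ¬(c < -2 ∧ (c < 6*z - 17 ∨ (1/4)*c + z ≥ -1))
Before z := u - 7: ¬(c < -2 ∧ (c < 6*u - 59 ∨ (1/4)*c + u ≥ 6))
Before assert 3*c + c + 7 < u - 4: 4*c < u - 11 ∧ (¬(c < -2 ∧ (c < 6*u - 59 ∨ (1/4)*c + u ≥ 6)))
Answer: WP = 4*c < u - 11 ∧ (¬(c < -2 ∧ (c < 6*u - 59 ∨ (1/4)*c + u ≥ 6)))


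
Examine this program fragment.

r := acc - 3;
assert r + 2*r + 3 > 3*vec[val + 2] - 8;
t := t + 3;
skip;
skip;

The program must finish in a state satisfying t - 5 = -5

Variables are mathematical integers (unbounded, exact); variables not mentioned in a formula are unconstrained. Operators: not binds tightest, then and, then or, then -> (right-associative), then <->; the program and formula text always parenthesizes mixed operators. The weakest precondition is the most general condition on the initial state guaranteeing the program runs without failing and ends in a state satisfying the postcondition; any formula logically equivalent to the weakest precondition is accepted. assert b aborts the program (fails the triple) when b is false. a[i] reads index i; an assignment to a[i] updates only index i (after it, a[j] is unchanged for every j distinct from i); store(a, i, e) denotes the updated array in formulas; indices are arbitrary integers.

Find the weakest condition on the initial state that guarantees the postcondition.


Working backward. After the program, the postcondition t - 5 = -5 must hold; in canonical form it is t = 0.
Before skip: t = 0
Before skip: t = 0
Before t := t + 3: t = -3
Before assert r + 2*r + 3 > 3*vec[val + 2] - 8: 3*r > 3*vec[val + 2] - 11 and t = -3
Before r := acc - 3: 3*acc > 3*vec[val + 2] - 2 and t = -3
Answer: WP = 3*acc > 3*vec[val + 2] - 2 and t = -3


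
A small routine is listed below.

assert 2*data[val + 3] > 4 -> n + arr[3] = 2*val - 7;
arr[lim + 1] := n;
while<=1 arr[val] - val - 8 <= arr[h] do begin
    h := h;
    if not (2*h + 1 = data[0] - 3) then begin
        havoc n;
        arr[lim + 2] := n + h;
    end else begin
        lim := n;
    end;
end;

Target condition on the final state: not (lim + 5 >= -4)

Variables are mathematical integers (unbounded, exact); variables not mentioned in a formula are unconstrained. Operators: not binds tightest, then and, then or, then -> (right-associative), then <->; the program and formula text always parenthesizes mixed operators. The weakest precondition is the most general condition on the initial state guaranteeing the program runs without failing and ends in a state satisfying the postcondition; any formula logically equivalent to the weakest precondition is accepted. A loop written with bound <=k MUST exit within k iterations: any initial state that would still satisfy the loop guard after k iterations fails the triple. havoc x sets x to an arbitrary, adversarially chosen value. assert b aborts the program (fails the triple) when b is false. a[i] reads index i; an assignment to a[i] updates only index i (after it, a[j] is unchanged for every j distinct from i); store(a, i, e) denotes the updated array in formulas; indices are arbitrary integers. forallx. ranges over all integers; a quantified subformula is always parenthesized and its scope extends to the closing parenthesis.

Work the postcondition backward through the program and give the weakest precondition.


Working backward. After the program, the postcondition not (lim + 5 >= -4) must hold; in canonical form it is not (lim >= -9).
Before the loop (bound <=1), unroll the exhaustion recursion (WP_0 = exit-now case; WP_j = one more guarded iteration, up to j = 1):
  WP_0: (not (arr[val] <= arr[h] + val + 8)) and (not (lim >= -9))
  WP_1: (arr[val] <= arr[h] + val + 8 -> (((not (2*h = data[0] - 4)) -> (forall n_1. ((not (store(arr, lim + 2, h + n_1)[val] <= store(arr, lim + 2, h + n_1)[h] + val + 8)) and (not (lim >= -9))))) and (2*h = data[0] - 4 -> ((not (arr[val] <= arr[h] + val + 8)) and (not (n >= -9)))))) and ((not (arr[val] <= arr[h] + val + 8)) -> (not (lim >= -9)))
So before the loop: (arr[val] <= arr[h] + val + 8 -> (((not (2*h = data[0] - 4)) -> (forall n_1. ((not (store(arr, lim + 2, h + n_1)[val] <= store(arr, lim + 2, h + n_1)[h] + val + 8)) and (not (lim >= -9))))) and (2*h = data[0] - 4 -> ((not (arr[val] <= arr[h] + val + 8)) and (not (n >= -9)))))) and ((not (arr[val] <= arr[h] + val + 8)) -> (not (lim >= -9)))
Before arr[lim + 1] := n: (store(arr, lim + 1, n)[val] <= store(arr, lim + 1, n)[h] + val + 8 -> (((not (2*h = data[0] - 4)) -> (forall n_1. ((not (store(store(arr, lim + 1, n), lim + 2, h + n_1)[val] <= store(store(arr, lim + 1, n), lim + 2, h + n_1)[h] + val + 8)) and (not (lim >= -9))))) and (2*h = data[0] - 4 -> ((not (store(arr, lim + 1, n)[val] <= store(arr, lim + 1, n)[h] + val + 8)) and (not (n >= -9)))))) and ((not (store(arr, lim + 1, n)[val] <= store(arr, lim + 1, n)[h] + val + 8)) -> (not (lim >= -9)))
Before assert 2*data[val + 3] > 4 -> n + arr[3] = 2*val - 7: (2*data[val + 3] > 4 -> arr[3] + n = 2*val - 7) and (store(arr, lim + 1, n)[val] <= store(arr, lim + 1, n)[h] + val + 8 -> (((not (2*h = data[0] - 4)) -> (forall n_1. ((not (store(store(arr, lim + 1, n), lim + 2, h + n_1)[val] <= store(store(arr, lim + 1, n), lim + 2, h + n_1)[h] + val + 8)) and (not (lim >= -9))))) and (2*h = data[0] - 4 -> ((not (store(arr, lim + 1, n)[val] <= store(arr, lim + 1, n)[h] + val + 8)) and (not (n >= -9)))))) and ((not (store(arr, lim + 1, n)[val] <= store(arr, lim + 1, n)[h] + val + 8)) -> (not (lim >= -9)))
Answer: WP = (2*data[val + 3] > 4 -> arr[3] + n = 2*val - 7) and (store(arr, lim + 1, n)[val] <= store(arr, lim + 1, n)[h] + val + 8 -> (((not (2*h = data[0] - 4)) -> (forall n_1. ((not (store(store(arr, lim + 1, n), lim + 2, h + n_1)[val] <= store(store(arr, lim + 1, n), lim + 2, h + n_1)[h] + val + 8)) and (not (lim >= -9))))) and (2*h = data[0] - 4 -> ((not (store(arr, lim + 1, n)[val] <= store(arr, lim + 1, n)[h] + val + 8)) and (not (n >= -9)))))) and ((not (store(arr, lim + 1, n)[val] <= store(arr, lim + 1, n)[h] + val + 8)) -> (not (lim >= -9)))


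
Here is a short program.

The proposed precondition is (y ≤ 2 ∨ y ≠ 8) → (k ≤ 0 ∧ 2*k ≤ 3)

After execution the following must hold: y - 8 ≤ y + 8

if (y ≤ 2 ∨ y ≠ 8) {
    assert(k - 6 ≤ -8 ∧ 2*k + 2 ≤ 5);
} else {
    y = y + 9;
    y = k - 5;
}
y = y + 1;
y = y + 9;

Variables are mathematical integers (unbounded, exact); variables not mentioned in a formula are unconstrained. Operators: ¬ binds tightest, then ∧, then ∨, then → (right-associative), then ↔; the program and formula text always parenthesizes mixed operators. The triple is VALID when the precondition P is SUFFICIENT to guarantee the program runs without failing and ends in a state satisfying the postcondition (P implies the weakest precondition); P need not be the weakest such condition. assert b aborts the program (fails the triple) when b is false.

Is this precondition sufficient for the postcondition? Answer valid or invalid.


Working backward. After the program, the postcondition y - 8 ≤ y + 8 must hold; in canonical form it is true.
Before y := y + 9: true
Before y := y + 1: true
Then branch requires k ≤ -2 ∧ 2*k ≤ 3; else branch requires true.
Before the if: (y ≤ 2 ∨ y ≠ 8) → (k ≤ -2 ∧ 2*k ≤ 3)
The weakest precondition is (y ≤ 2 ∨ y ≠ 8) → (k ≤ -2 ∧ 2*k ≤ 3).
Check whether (y ≤ 2 ∨ y ≠ 8) → (k ≤ 0 ∧ 2*k ≤ 3) implies it.
Countermodel: at the initial state k = -1, y = 9, the precondition holds but the weakest precondition fails.
Answer: invalid


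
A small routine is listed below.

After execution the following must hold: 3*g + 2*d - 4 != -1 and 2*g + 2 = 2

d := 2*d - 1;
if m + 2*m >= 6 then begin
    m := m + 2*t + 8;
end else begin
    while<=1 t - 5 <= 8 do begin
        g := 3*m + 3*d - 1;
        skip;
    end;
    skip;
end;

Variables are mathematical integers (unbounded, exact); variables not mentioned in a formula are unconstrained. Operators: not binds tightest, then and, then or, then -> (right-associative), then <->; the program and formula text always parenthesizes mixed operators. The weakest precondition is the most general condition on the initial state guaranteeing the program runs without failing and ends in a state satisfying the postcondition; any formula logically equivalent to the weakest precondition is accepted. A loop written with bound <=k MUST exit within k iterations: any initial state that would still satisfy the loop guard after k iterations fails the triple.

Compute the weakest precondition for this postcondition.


Working backward. After the program, the postcondition 3*g + 2*d - 4 != -1 and 2*g + 2 = 2 must hold; in canonical form it is 2*d + 3*g != 3 and 2*g = 0.
Then branch requires 2*d + 3*g != 3 and 2*g = 0; else branch requires (t <= 13 -> ((not (t <= 13)) and 11*d + 9*m != 6 and 6*d + 6*m = 2)) and ((not (t <= 13)) -> (2*d + 3*g != 3 and 2*g = 0)).
Before the if: (3*m >= 6 -> (2*d + 3*g != 3 and 2*g = 0)) and ((not (3*m >= 6)) -> ((t <= 13 -> ((not (t <= 13)) and 11*d + 9*m != 6 and 6*d + 6*m = 2)) and ((not (t <= 13)) -> (2*d + 3*g != 3 and 2*g = 0))))
Before d := 2*d - 1: (3*m >= 6 -> (4*d + 3*g != 5 and 2*g = 0)) and ((not (3*m >= 6)) -> ((t <= 13 -> ((not (t <= 13)) and 22*d + 9*m != 17 and 12*d + 6*m = 8)) and ((not (t <= 13)) -> (4*d + 3*g != 5 and 2*g = 0))))
Answer: WP = (3*m >= 6 -> (4*d + 3*g != 5 and 2*g = 0)) and ((not (3*m >= 6)) -> ((t <= 13 -> ((not (t <= 13)) and 22*d + 9*m != 17 and 12*d + 6*m = 8)) and ((not (t <= 13)) -> (4*d + 3*g != 5 and 2*g = 0))))


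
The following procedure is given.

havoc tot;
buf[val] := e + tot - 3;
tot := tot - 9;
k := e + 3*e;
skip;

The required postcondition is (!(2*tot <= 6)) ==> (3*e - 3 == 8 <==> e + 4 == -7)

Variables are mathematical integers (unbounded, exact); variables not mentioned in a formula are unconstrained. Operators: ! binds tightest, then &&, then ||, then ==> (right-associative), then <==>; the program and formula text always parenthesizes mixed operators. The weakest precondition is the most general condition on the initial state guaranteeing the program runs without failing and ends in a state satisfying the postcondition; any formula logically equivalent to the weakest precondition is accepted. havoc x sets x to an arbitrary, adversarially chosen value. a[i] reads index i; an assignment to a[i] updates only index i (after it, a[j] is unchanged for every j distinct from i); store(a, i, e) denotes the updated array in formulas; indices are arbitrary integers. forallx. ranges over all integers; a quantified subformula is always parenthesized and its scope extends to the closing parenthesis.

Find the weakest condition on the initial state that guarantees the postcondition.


Working backward. After the program, the postcondition (!(2*tot <= 6)) ==> (3*e - 3 == 8 <==> e + 4 == -7) must hold; in canonical form it is (!(2*tot <= 6)) ==> (3*e == 11 <==> e == -11).
Before skip: (!(2*tot <= 6)) ==> (3*e == 11 <==> e == -11)
Before k := e + 3*e: (!(2*tot <= 6)) ==> (3*e == 11 <==> e == -11)
Before tot := tot - 9: (!(2*tot <= 24)) ==> (3*e == 11 <==> e == -11)
Before buf[val] := e + tot - 3: (!(2*tot <= 24)) ==> (3*e == 11 <==> e == -11)
Before havoc tot: forall tot_1. ((!(2*tot_1 <= 24)) ==> (3*e == 11 <==> e == -11))
Answer: WP = forall tot_1. ((!(2*tot_1 <= 24)) ==> (3*e == 11 <==> e == -11))


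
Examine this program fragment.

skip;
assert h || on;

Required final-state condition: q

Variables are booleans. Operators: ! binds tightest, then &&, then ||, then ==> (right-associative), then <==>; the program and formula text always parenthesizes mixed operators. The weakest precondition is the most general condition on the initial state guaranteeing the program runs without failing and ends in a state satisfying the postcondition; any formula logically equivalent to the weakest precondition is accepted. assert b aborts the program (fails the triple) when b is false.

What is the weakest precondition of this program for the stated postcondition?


Working backward. After the program, q must hold.
Before assert h || on: (h || on) && q
Before skip: (h || on) && q
Answer: WP = (h || on) && q


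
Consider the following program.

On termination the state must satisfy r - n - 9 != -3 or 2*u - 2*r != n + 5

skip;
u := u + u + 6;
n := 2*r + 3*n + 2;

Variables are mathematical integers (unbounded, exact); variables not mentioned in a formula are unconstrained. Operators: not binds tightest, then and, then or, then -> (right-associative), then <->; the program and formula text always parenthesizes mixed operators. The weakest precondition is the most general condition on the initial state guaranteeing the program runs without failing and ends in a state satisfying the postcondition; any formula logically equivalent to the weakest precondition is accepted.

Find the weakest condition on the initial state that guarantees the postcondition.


Working backward. After the program, the postcondition r - n - 9 != -3 or 2*u - 2*r != n + 5 must hold; in canonical form it is r != n + 6 or 2*u != n + 2*r + 5.
Before n := 2*r + 3*n + 2: 3*n + r != -8 or 2*u != 3*n + 4*r + 7
Before u := u + u + 6: 3*n + r != -8 or 4*u != 3*n + 4*r - 5
Before skip: 3*n + r != -8 or 4*u != 3*n + 4*r - 5
Answer: WP = 3*n + r != -8 or 4*u != 3*n + 4*r - 5


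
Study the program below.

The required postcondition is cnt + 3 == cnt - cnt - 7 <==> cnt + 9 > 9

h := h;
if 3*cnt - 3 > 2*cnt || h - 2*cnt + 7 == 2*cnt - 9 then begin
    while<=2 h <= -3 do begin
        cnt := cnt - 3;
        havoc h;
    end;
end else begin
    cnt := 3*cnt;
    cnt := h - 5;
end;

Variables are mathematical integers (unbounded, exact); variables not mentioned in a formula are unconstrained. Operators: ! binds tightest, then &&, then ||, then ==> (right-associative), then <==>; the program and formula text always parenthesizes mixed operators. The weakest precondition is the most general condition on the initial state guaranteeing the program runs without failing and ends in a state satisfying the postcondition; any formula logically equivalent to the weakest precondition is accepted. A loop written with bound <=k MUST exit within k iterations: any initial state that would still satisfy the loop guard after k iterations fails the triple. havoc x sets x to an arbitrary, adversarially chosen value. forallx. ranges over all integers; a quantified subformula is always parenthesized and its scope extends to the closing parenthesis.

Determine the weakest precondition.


Working backward. After the program, the postcondition cnt + 3 == cnt - cnt - 7 <==> cnt + 9 > 9 must hold; in canonical form it is cnt == -10 <==> cnt > 0.
Then branch requires (h <= -3 ==> (forall h_2. ((h_2 <= -3 ==> (forall h_1. ((!(h_1 <= -3)) && (cnt == -4 <==> cnt > 6)))) && ((!(h_2 <= -3)) ==> (cnt == -7 <==> cnt > 3))))) && ((!(h <= -3)) ==> (cnt == -10 <==> cnt > 0)); else branch requires h == -5 <==> h > 5.
Before the if: ((cnt > 3 || h == 4*cnt - 16) ==> ((h <= -3 ==> (forall h_2. ((h_2 <= -3 ==> (forall h_1. ((!(h_1 <= -3)) && (cnt == -4 <==> cnt > 6)))) && ((!(h_2 <= -3)) ==> (cnt == -7 <==> cnt > 3))))) && ((!(h <= -3)) ==> (cnt == -10 <==> cnt > 0)))) && ((!(cnt > 3 || h == 4*cnt - 16)) ==> (h == -5 <==> h > 5))
Before h := h: ((cnt > 3 || h == 4*cnt - 16) ==> ((h <= -3 ==> (forall h_2. ((h_2 <= -3 ==> (forall h_1. ((!(h_1 <= -3)) && (cnt == -4 <==> cnt > 6)))) && ((!(h_2 <= -3)) ==> (cnt == -7 <==> cnt > 3))))) && ((!(h <= -3)) ==> (cnt == -10 <==> cnt > 0)))) && ((!(cnt > 3 || h == 4*cnt - 16)) ==> (h == -5 <==> h > 5))
Answer: WP = ((cnt > 3 || h == 4*cnt - 16) ==> ((h <= -3 ==> (forall h_2. ((h_2 <= -3 ==> (forall h_1. ((!(h_1 <= -3)) && (cnt == -4 <==> cnt > 6)))) && ((!(h_2 <= -3)) ==> (cnt == -7 <==> cnt > 3))))) && ((!(h <= -3)) ==> (cnt == -10 <==> cnt > 0)))) && ((!(cnt > 3 || h == 4*cnt - 16)) ==> (h == -5 <==> h > 5))


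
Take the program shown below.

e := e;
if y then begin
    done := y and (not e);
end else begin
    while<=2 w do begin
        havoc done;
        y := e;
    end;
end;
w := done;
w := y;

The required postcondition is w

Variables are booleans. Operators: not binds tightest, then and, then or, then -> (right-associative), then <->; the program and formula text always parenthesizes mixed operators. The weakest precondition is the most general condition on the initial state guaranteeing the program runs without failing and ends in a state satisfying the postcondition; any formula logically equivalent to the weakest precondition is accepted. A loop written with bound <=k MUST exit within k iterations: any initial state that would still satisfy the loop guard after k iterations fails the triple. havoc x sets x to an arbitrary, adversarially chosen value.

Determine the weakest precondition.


Working backward. After the program, w must hold.
Before w := y: y
Before w := done: y
Then branch requires y; else branch requires (w -> ((w -> ((not w) and e)) and ((not w) -> e))) and ((not w) -> y).
Before the if: (not y) -> ((w -> ((w -> ((not w) and e)) and ((not w) -> e))) and ((not w) -> y))
Before e := e: (not y) -> ((w -> ((w -> ((not w) and e)) and ((not w) -> e))) and ((not w) -> y))
Answer: WP = (not y) -> ((w -> ((w -> ((not w) and e)) and ((not w) -> e))) and ((not w) -> y))


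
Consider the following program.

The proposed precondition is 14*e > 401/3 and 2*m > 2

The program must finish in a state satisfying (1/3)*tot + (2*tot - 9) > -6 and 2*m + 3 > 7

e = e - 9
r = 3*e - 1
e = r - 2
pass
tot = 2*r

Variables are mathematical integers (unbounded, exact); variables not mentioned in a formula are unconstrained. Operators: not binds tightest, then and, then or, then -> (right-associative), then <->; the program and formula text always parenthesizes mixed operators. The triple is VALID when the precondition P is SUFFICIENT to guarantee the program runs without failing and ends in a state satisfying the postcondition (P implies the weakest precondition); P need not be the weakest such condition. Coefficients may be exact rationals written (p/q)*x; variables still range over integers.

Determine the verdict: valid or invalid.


Working backward. After the program, the postcondition (1/3)*tot + (2*tot - 9) > -6 and 2*m + 3 > 7 must hold; in canonical form it is (7/3)*tot > 3 and 2*m > 4.
Before tot := 2*r: (14/3)*r > 3 and 2*m > 4
Before skip: (14/3)*r > 3 and 2*m > 4
Before e := r - 2: (14/3)*r > 3 and 2*m > 4
Before r := 3*e - 1: 14*e > 23/3 and 2*m > 4
Before e := e - 9: 14*e > 401/3 and 2*m > 4
The weakest precondition is 14*e > 401/3 and 2*m > 4.
Check whether 14*e > 401/3 and 2*m > 2 implies it.
Countermodel: at the initial state e = 10, m = 2, the precondition holds but the weakest precondition fails.
Answer: invalid


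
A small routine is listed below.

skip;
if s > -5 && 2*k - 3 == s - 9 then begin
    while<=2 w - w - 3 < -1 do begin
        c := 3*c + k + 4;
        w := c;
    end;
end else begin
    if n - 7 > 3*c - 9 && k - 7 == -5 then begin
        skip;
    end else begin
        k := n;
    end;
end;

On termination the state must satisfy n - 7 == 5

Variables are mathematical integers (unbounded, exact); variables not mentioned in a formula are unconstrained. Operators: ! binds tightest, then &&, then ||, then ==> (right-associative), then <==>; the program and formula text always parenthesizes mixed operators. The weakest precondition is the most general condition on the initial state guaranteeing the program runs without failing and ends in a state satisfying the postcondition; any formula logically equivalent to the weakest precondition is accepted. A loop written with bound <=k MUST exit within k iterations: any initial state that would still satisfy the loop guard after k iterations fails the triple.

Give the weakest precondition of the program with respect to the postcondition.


Working backward. After the program, the postcondition n - 7 == 5 must hold; in canonical form it is n == 12.
Then branch requires false; else branch requires ((n > 3*c - 2 && k == 2) ==> n == 12) && ((!(n > 3*c - 2 && k == 2)) ==> n == 12).
Before the if: (!(s > -5 && 2*k == s - 6)) && ((!(s > -5 && 2*k == s - 6)) ==> (((n > 3*c - 2 && k == 2) ==> n == 12) && ((!(n > 3*c - 2 && k == 2)) ==> n == 12)))
Before skip: (!(s > -5 && 2*k == s - 6)) && ((!(s > -5 && 2*k == s - 6)) ==> (((n > 3*c - 2 && k == 2) ==> n == 12) && ((!(n > 3*c - 2 && k == 2)) ==> n == 12)))
Answer: WP = (!(s > -5 && 2*k == s - 6)) && ((!(s > -5 && 2*k == s - 6)) ==> (((n > 3*c - 2 && k == 2) ==> n == 12) && ((!(n > 3*c - 2 && k == 2)) ==> n == 12)))


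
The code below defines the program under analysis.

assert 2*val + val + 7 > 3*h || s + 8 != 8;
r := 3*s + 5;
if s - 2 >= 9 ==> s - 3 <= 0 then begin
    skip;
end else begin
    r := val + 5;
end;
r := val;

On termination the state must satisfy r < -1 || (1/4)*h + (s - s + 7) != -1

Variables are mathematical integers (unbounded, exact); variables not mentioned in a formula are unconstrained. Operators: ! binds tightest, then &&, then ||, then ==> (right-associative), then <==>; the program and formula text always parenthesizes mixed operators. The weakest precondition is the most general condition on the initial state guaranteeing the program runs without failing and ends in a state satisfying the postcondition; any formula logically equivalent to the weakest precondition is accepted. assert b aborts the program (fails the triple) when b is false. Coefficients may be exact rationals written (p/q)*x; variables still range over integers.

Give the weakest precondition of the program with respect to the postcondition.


Working backward. After the program, the postcondition r < -1 || (1/4)*h + (s - s + 7) != -1 must hold; in canonical form it is r < -1 || (1/4)*h != -8.
Before r := val: val < -1 || (1/4)*h != -8
Then branch requires val < -1 || (1/4)*h != -8; else branch requires val < -1 || (1/4)*h != -8.
Before the if: ((s >= 11 ==> s <= 3) ==> (val < -1 || (1/4)*h != -8)) && ((!(s >= 11 ==> s <= 3)) ==> (val < -1 || (1/4)*h != -8))
Before r := 3*s + 5: ((s >= 11 ==> s <= 3) ==> (val < -1 || (1/4)*h != -8)) && ((!(s >= 11 ==> s <= 3)) ==> (val < -1 || (1/4)*h != -8))
Before assert 2*val + val + 7 > 3*h || s + 8 != 8: (3*val > 3*h - 7 || s != 0) && ((s >= 11 ==> s <= 3) ==> (val < -1 || (1/4)*h != -8)) && ((!(s >= 11 ==> s <= 3)) ==> (val < -1 || (1/4)*h != -8))
Answer: WP = (3*val > 3*h - 7 || s != 0) && ((s >= 11 ==> s <= 3) ==> (val < -1 || (1/4)*h != -8)) && ((!(s >= 11 ==> s <= 3)) ==> (val < -1 || (1/4)*h != -8))


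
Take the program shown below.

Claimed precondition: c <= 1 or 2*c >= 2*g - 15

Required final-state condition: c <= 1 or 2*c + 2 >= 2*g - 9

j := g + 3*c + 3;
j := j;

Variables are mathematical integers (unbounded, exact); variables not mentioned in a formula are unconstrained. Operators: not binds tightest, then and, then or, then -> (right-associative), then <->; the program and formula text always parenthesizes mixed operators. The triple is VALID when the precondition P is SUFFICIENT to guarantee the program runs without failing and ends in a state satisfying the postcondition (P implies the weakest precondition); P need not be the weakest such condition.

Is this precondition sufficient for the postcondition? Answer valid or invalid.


Working backward. After the program, the postcondition c <= 1 or 2*c + 2 >= 2*g - 9 must hold; in canonical form it is c <= 1 or 2*c >= 2*g - 11.
Before j := j: c <= 1 or 2*c >= 2*g - 11
Before j := g + 3*c + 3: c <= 1 or 2*c >= 2*g - 11
The weakest precondition is c <= 1 or 2*c >= 2*g - 11.
Check whether c <= 1 or 2*c >= 2*g - 15 implies it.
Countermodel: at the initial state c = 2, g = 8, the precondition holds but the weakest precondition fails.
Answer: invalid


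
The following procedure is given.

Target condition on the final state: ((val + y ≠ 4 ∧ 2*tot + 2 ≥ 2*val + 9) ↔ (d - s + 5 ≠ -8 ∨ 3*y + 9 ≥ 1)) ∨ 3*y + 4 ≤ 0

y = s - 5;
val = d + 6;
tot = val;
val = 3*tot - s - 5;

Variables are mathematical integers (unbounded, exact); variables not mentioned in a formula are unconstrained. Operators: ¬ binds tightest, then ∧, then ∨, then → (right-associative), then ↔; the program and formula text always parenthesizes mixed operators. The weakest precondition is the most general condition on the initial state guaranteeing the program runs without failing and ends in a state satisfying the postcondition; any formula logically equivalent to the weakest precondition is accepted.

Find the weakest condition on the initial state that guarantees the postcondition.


Working backward. After the program, the postcondition ((val + y ≠ 4 ∧ 2*tot + 2 ≥ 2*val + 9) ↔ (d - s + 5 ≠ -8 ∨ 3*y + 9 ≥ 1)) ∨ 3*y + 4 ≤ 0 must hold; in canonical form it is ((val + y ≠ 4 ∧ 2*tot ≥ 2*val + 7) ↔ (d ≠ s - 13 ∨ 3*y ≥ -8)) ∨ 3*y ≤ -4.
Before val := 3*tot - s - 5: ((3*tot + y ≠ s + 9 ∧ 2*s ≥ 4*tot - 3) ↔ (d ≠ s - 13 ∨ 3*y ≥ -8)) ∨ 3*y ≤ -4
Before tot := val: ((3*val + y ≠ s + 9 ∧ 2*s ≥ 4*val - 3) ↔ (d ≠ s - 13 ∨ 3*y ≥ -8)) ∨ 3*y ≤ -4
Before val := d + 6: ((3*d + y ≠ s - 9 ∧ 2*s ≥ 4*d + 21) ↔ (d ≠ s - 13 ∨ 3*y ≥ -8)) ∨ 3*y ≤ -4
Before y := s - 5: ((3*d ≠ -4 ∧ 2*s ≥ 4*d + 21) ↔ (d ≠ s - 13 ∨ 3*s ≥ 7)) ∨ 3*s ≤ 11
Answer: WP = ((3*d ≠ -4 ∧ 2*s ≥ 4*d + 21) ↔ (d ≠ s - 13 ∨ 3*s ≥ 7)) ∨ 3*s ≤ 11


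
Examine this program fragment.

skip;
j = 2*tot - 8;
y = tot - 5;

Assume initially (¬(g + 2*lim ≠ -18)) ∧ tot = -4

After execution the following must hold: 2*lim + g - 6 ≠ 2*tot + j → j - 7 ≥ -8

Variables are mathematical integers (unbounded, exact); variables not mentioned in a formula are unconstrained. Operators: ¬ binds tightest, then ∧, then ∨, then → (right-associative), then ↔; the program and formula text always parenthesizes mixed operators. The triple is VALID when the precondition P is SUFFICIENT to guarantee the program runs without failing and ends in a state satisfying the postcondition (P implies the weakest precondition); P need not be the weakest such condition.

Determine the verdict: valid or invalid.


Working backward. After the program, the postcondition 2*lim + g - 6 ≠ 2*tot + j → j - 7 ≥ -8 must hold; in canonical form it is g + 2*lim ≠ j + 2*tot + 6 → j ≥ -1.
Before y := tot - 5: g + 2*lim ≠ j + 2*tot + 6 → j ≥ -1
Before j := 2*tot - 8: g + 2*lim ≠ 4*tot - 2 → 2*tot ≥ 7
Before skip: g + 2*lim ≠ 4*tot - 2 → 2*tot ≥ 7
The weakest precondition is g + 2*lim ≠ 4*tot - 2 → 2*tot ≥ 7.
Check whether (¬(g + 2*lim ≠ -18)) ∧ tot = -4 implies it.
Every state satisfying the precondition satisfies the weakest precondition: the implication holds.
Answer: valid


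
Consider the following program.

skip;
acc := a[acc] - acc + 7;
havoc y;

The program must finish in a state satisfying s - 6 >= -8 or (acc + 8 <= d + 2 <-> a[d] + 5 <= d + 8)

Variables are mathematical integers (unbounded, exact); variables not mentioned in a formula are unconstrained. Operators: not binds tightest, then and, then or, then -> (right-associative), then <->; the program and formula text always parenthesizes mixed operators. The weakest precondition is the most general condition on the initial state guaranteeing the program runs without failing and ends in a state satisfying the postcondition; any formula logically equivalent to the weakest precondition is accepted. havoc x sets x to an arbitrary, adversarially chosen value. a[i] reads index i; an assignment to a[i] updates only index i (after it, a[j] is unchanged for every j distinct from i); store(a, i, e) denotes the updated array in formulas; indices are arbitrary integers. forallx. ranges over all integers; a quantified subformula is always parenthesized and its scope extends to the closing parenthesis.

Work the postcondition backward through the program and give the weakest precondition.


Working backward. After the program, the postcondition s - 6 >= -8 or (acc + 8 <= d + 2 <-> a[d] + 5 <= d + 8) must hold; in canonical form it is s >= -2 or (acc <= d - 6 <-> a[d] <= d + 3).
Before havoc y: s >= -2 or (acc <= d - 6 <-> a[d] <= d + 3)
Before acc := a[acc] - acc + 7: s >= -2 or (a[acc] <= acc + d - 13 <-> a[d] <= d + 3)
Before skip: s >= -2 or (a[acc] <= acc + d - 13 <-> a[d] <= d + 3)
Answer: WP = s >= -2 or (a[acc] <= acc + d - 13 <-> a[d] <= d + 3)


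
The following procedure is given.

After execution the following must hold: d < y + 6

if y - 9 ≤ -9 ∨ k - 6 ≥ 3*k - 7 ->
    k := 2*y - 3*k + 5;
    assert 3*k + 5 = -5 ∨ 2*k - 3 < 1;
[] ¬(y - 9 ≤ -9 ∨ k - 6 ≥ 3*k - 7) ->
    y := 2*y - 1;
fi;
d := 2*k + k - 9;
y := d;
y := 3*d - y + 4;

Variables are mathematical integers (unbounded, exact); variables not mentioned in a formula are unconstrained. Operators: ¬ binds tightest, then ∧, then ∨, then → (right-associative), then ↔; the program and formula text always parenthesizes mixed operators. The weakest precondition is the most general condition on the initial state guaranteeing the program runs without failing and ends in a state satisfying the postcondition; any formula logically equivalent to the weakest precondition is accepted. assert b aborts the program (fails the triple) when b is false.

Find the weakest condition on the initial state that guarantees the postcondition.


Working backward. After the program, d < y + 6 must hold.
Before y := 3*d - y + 4: y < 2*d + 10
Before y := d: d > -10
Before d := 2*k + k - 9: 3*k > -1
Then branch requires (6*y = 9*k - 25 ∨ 4*y < 6*k - 6) ∧ 6*y > 9*k - 16; else branch requires 3*k > -1.
Before the if: ((y ≤ 0 ∨ 2*k ≤ 1) → ((6*y = 9*k - 25 ∨ 4*y < 6*k - 6) ∧ 6*y > 9*k - 16)) ∧ ((¬(y ≤ 0 ∨ 2*k ≤ 1)) → 3*k > -1)
Answer: WP = ((y ≤ 0 ∨ 2*k ≤ 1) → ((6*y = 9*k - 25 ∨ 4*y < 6*k - 6) ∧ 6*y > 9*k - 16)) ∧ ((¬(y ≤ 0 ∨ 2*k ≤ 1)) → 3*k > -1)


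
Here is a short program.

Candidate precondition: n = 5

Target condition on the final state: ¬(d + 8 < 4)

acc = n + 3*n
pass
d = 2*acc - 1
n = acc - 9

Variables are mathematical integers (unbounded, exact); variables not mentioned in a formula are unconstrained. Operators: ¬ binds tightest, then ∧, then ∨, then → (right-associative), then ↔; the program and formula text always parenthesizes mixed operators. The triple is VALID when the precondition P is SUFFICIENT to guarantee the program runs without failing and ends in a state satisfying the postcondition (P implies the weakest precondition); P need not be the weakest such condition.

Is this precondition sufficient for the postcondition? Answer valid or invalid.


Working backward. After the program, the postcondition ¬(d + 8 < 4) must hold; in canonical form it is ¬(d < -4).
Before n := acc - 9: ¬(d < -4)
Before d := 2*acc - 1: ¬(2*acc < -3)
Before skip: ¬(2*acc < -3)
Before acc := n + 3*n: ¬(8*n < -3)
The weakest precondition is ¬(8*n < -3).
Check whether n = 5 implies it.
Every state satisfying the precondition satisfies the weakest precondition: the implication holds.
Answer: valid
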